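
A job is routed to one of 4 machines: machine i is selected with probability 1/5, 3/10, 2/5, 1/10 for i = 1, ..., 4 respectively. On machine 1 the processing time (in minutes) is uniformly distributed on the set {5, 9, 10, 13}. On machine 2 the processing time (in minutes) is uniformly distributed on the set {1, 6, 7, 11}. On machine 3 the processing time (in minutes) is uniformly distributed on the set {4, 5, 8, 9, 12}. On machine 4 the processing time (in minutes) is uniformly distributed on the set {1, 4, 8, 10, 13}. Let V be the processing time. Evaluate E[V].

1497/200

E[V | machine 1] = (5+9+10+13)/4 = 37/4.
E[V | machine 2] = (1+6+7+11)/4 = 25/4.
E[V | machine 3] = (4+5+8+9+12)/5 = 38/5.
E[V | machine 4] = (1+4+8+10+13)/5 = 36/5.
By the law of total expectation,
E[V] = (1/5)·(37/4) + (3/10)·(25/4) + (2/5)·(38/5) + (1/10)·(36/5) = 1497/200.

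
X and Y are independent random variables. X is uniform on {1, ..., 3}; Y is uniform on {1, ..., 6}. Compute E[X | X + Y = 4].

2

P(X + Y = 4) = 1/6.
Summing X·P(x,y) over outcomes with X + Y = 4 gives 1/3.
E[X | X + Y = 4] = (1/3) / (1/6) = 2.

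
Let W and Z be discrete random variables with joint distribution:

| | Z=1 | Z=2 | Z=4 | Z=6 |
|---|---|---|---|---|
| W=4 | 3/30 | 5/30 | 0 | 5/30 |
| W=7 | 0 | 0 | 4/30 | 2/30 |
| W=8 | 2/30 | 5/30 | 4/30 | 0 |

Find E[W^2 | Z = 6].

P(Z = 6) = 7/30.
Σ W^2·P over the event = 16·(5/30) + 49·(2/30) = 89/15.
E[W^2 | Z = 6] = (89/15) / (7/30) = 178/7.

178/7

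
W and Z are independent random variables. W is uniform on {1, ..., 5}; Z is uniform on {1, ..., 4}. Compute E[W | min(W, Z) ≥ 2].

7/2

P(min(W, Z) ≥ 2) = 3/5.
Summing W·P(x,y) over outcomes with min(W, Z) ≥ 2 gives 21/10.
E[W | min(W, Z) ≥ 2] = (21/10) / (3/5) = 7/2.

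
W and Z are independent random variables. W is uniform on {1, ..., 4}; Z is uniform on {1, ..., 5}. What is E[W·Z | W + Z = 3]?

P(W + Z = 3) = 1/10.
Summing WZ·P(x,y) over outcomes with W + Z = 3 gives 1/5.
E[W·Z | W + Z = 3] = (1/5) / (1/10) = 2.

2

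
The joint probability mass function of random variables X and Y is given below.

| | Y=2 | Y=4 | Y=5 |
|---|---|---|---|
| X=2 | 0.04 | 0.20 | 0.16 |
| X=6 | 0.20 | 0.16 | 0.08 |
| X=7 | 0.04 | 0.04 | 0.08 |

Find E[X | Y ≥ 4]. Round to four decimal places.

P(Y ≥ 4) = 0.72.
Σ X·P over the event = 2·(0.20) + 2·(0.16) + 6·(0.16) + 6·(0.08) + 7·(0.04) + 7·(0.08) = 3.00.
E[X | Y ≥ 4] = (3.00) / (0.72) = 4.1667.

4.1667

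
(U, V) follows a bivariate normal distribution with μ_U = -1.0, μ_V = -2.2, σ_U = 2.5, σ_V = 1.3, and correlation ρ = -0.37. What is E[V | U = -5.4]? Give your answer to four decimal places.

-1.3534

E[V | U=x] = μ_V + ρ(σ_V/σ_U)(x − μ_U) for jointly normal variables.
E[V | U=-5.4] = -2.2 + (-0.37)·(1.3/2.5)·(-5.4 − (-1.0)) = -2.2 + (-0.1924)·(-4.4) = -1.3534.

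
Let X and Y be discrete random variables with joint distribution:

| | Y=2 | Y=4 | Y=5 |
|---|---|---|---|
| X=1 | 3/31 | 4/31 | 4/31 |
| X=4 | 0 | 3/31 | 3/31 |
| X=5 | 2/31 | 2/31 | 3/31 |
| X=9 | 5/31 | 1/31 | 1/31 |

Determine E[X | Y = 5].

40/11

P(Y = 5) = 11/31.
Summing X·P(X=x,Y=y) over the conditioning event gives 40/31.
E[X | Y = 5] = (40/31) / (11/31) = 40/11.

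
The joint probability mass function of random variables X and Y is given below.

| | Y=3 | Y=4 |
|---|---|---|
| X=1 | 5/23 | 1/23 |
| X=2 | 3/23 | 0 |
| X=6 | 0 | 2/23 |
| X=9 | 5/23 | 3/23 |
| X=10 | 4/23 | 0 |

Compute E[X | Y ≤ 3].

P(Y ≤ 3) = 17/23.
Σ X·P over the event = 1·(5/23) + 2·(3/23) + 9·(5/23) + 10·(4/23) = 96/23.
E[X | Y ≤ 3] = (96/23) / (17/23) = 96/17.

96/17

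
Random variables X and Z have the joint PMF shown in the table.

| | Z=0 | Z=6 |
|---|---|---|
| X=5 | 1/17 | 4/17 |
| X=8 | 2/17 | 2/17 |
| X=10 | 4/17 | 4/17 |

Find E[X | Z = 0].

P(Z = 0) = 7/17.
Σ X·P over the event = 5·(1/17) + 8·(2/17) + 10·(4/17) = 61/17.
E[X | Z = 0] = (61/17) / (7/17) = 61/7.

61/7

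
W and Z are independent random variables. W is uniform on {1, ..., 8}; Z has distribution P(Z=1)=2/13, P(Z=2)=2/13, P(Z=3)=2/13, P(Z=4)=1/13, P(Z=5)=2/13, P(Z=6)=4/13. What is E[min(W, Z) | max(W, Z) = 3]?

9/5

P(max(W, Z) = 3) = 5/52.
Summing min(W,Z)·P(x,y) over outcomes with max(W, Z) = 3 gives 9/52.
E[min(W, Z) | max(W, Z) = 3] = (9/52) / (5/52) = 9/5.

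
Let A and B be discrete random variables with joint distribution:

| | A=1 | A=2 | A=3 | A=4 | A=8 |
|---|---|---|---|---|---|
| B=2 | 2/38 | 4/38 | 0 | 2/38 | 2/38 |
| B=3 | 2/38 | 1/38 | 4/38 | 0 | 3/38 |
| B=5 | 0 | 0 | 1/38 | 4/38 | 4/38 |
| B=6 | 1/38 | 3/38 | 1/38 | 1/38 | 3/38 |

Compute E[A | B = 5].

P(B = 5) = 9/38.
Σ A·P over the event = 3·(1/38) + 4·(4/38) + 8·(4/38) = 51/38.
E[A | B = 5] = (51/38) / (9/38) = 17/3.

17/3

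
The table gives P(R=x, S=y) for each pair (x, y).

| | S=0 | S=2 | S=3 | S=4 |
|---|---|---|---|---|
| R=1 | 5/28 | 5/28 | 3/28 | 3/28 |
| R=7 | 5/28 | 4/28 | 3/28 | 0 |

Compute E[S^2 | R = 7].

P(R = 7) = 3/7.
Σ S^2·P over the event = 0·(5/28) + 4·(4/28) + 9·(3/28) = 43/28.
E[S^2 | R = 7] = (43/28) / (3/7) = 43/12.

43/12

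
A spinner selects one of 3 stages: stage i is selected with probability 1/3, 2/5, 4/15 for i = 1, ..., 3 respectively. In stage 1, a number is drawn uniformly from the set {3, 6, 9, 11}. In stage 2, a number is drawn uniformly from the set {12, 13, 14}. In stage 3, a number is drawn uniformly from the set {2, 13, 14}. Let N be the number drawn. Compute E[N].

367/36

E[N | stage 1] = (3+6+9+11)/4 = 29/4.
E[N | stage 2] = (12+13+14)/3 = 13.
E[N | stage 3] = (2+13+14)/3 = 29/3.
By the law of total expectation,
E[N] = (1/3)·(29/4) + (2/5)·(13) + (4/15)·(29/3) = 367/36.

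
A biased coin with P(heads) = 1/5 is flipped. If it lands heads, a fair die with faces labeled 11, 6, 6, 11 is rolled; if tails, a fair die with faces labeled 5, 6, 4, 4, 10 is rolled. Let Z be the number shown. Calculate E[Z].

E[Z | heads] = (11+6+6+11)/4 = 17/2.
E[Z | tails] = (5+6+4+4+10)/5 = 29/5.
E[Z] = (1/5)·(17/2) + (4/5)·(29/5) = 317/50.

317/50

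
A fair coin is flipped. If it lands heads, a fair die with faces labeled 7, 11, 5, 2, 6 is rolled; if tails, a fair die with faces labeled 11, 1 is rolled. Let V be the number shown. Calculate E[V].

61/10

E[V | heads] = (7+11+5+2+6)/5 = 31/5.
E[V | tails] = (11+1)/2 = 6.
E[V] = (1/2)·(31/5) + (1/2)·(6) = 61/10.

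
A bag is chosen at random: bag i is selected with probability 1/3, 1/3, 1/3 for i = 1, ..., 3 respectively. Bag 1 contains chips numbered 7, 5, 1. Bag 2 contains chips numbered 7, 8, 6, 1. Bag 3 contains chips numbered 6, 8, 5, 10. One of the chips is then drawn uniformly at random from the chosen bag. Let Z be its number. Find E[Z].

E[Z | bag 1] = (7+5+1)/3 = 13/3.
E[Z | bag 2] = (7+8+6+1)/4 = 11/2.
E[Z | bag 3] = (6+8+5+10)/4 = 29/4.
E[Z] = (1/3)·(13/3) + (1/3)·(11/2) + (1/3)·(29/4) = 205/36.

205/36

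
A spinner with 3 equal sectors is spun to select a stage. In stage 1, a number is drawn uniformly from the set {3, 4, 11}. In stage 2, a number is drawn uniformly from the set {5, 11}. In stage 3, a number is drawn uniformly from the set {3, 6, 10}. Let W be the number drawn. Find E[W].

E[W | stage 1] = (3+4+11)/3 = 6.
E[W | stage 2] = (5+11)/2 = 8.
E[W | stage 3] = (3+6+10)/3 = 19/3.
By the law of total expectation,
E[W] = (1/3)·(6) + (1/3)·(8) + (1/3)·(19/3) = 61/9.

61/9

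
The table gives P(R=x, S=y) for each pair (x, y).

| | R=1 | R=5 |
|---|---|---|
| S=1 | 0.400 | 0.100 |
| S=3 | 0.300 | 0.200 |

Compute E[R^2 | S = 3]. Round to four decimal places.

P(S = 3) = 0.500.
Summing R^2·P(R=x,S=y) over the conditioning event gives 5.300.
E[R^2 | S = 3] = (5.300) / (0.500) = 10.6000.

10.6000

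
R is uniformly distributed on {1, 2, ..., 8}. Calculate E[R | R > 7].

Given R > 7, R is equally likely to be any of {8}.
E[R | R > 7] = (8) / 1 = 8.

8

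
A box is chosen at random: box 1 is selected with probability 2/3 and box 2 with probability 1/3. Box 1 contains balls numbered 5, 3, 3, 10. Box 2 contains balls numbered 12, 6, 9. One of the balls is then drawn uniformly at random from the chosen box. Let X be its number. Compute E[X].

E[X | box 1] = (5+3+3+10)/4 = 21/4.
E[X | box 2] = (12+6+9)/3 = 9.
E[X] = (2/3)·(21/4) + (1/3)·(9) = 13/2.

13/2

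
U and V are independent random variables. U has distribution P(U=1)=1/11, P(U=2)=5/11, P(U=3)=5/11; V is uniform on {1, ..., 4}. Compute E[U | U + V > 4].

P(U + V > 4) = 13/22.
Summing U·P(x,y) over outcomes with U + V > 4 gives 3/2.
E[U | U + V > 4] = (3/2) / (13/22) = 33/13.

33/13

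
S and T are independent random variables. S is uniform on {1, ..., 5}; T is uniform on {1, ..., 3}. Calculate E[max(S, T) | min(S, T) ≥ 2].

Outcomes with min(S, T) ≥ 2: (2,2), (2,3), (3,2), (3,3), (4,2), (4,3), (5,2), (5,3), each with probability 1/15.
E[max(S, T) | min(S, T) ≥ 2] = (2 + 3 + 3 + 3 + 4 + 4 + 5 + 5) / 8 = 29/8.

29/8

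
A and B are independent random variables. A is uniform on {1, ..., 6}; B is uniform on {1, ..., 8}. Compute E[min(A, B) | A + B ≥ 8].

P(A + B ≥ 8) = 9/16.
Summing min(A,B)·P(x,y) over outcomes with A + B ≥ 8 gives 33/16.
E[min(A, B) | A + B ≥ 8] = (33/16) / (9/16) = 11/3.

11/3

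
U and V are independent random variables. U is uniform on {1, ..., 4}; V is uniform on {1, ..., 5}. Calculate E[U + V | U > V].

Outcomes with U > V: (2,1), (3,1), (3,2), (4,1), (4,2), (4,3), each with probability 1/20.
E[U + V | U > V] = (3 + 4 + 5 + 5 + 6 + 7) / 6 = 5.

5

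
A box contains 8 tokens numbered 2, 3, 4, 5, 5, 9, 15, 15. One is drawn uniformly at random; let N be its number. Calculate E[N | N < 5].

P(N < 5) = 3/8.
Σ over the event: 2·1/8 + 3·1/8 + 4·1/8 = 9/8.
E[N | N < 5] = (9/8) / (3/8) = 3.

3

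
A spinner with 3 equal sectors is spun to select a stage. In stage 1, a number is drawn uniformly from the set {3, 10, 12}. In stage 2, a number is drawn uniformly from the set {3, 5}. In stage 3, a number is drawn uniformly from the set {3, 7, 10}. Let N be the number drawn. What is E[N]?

E[N | stage 1] = (3+10+12)/3 = 25/3.
E[N | stage 2] = (3+5)/2 = 4.
E[N | stage 3] = (3+7+10)/3 = 20/3.
By the law of total expectation,
E[N] = (1/3)·(25/3) + (1/3)·(4) + (1/3)·(20/3) = 19/3.

19/3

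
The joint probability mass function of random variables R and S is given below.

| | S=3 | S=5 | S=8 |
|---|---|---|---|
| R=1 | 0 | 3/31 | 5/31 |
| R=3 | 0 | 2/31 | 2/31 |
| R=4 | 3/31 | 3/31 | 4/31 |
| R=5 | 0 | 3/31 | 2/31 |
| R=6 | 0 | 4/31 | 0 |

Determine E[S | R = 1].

55/8

P(R = 1) = 8/31.
Σ S·P over the event = 5·(3/31) + 8·(5/31) = 55/31.
E[S | R = 1] = (55/31) / (8/31) = 55/8.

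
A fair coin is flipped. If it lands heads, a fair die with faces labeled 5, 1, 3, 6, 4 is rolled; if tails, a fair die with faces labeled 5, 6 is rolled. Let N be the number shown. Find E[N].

E[N | heads] = (5+1+3+6+4)/5 = 19/5.
E[N | tails] = (5+6)/2 = 11/2.
By the law of total expectation,
E[N] = (1/2)·(19/5) + (1/2)·(11/2) = 93/20.

93/20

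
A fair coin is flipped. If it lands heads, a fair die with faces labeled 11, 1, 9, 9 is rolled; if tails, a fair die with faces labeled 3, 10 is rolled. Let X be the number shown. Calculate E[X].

7

E[X | heads] = (11+1+9+9)/4 = 15/2.
E[X | tails] = (3+10)/2 = 13/2.
E[X] = (1/2)·(15/2) + (1/2)·(13/2) = 7.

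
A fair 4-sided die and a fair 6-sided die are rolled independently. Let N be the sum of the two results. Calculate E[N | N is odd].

6

P(N is odd) = 1/2.
Σ over the event: 3·1/12 + 5·1/6 + 7·1/6 + 9·1/12 = 3.
E[N | N is odd] = (3) / (1/2) = 6.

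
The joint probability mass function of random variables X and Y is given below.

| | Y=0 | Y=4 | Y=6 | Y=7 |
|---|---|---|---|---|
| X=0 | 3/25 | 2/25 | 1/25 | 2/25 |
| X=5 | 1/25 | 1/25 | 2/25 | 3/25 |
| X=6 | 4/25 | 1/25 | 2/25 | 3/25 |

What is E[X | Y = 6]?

22/5

P(Y = 6) = 1/5.
Σ X·P over the event = 0·(1/25) + 5·(2/25) + 6·(2/25) = 22/25.
E[X | Y = 6] = (22/25) / (1/5) = 22/5.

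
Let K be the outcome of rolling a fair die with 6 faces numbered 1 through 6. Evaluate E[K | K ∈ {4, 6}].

5

P(K ∈ {4, 6}) = 1/3.
Σ over the event: 4·1/6 + 6·1/6 = 5/3.
E[K | K ∈ {4, 6}] = (5/3) / (1/3) = 5.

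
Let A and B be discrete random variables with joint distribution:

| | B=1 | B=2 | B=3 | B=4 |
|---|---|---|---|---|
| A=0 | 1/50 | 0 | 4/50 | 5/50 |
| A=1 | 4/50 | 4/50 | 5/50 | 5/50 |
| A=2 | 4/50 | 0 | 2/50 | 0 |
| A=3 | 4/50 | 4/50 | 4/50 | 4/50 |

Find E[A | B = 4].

P(B = 4) = 7/25.
Σ A·P over the event = 0·(5/50) + 1·(5/50) + 3·(4/50) = 17/50.
E[A | B = 4] = (17/50) / (7/25) = 17/14.

17/14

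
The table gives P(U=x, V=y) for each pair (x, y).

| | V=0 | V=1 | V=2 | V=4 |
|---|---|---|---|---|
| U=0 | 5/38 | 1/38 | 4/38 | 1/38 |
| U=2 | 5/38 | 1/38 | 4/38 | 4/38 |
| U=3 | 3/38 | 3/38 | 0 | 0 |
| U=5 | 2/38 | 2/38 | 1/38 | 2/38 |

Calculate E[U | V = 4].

P(V = 4) = 7/38.
Σ U·P over the event = 0·(1/38) + 2·(4/38) + 5·(2/38) = 9/19.
E[U | V = 4] = (9/19) / (7/38) = 18/7.

18/7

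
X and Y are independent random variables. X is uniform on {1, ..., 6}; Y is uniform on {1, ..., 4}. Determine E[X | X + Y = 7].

Outcomes with X + Y = 7: (3,4), (4,3), (5,2), (6,1), each with probability 1/24.
E[X | X + Y = 7] = (3 + 4 + 5 + 6) / 4 = 9/2.

9/2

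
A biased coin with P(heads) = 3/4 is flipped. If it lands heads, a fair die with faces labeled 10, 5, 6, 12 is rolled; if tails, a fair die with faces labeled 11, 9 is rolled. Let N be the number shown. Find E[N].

139/16

E[N | heads] = (10+5+6+12)/4 = 33/4.
E[N | tails] = (11+9)/2 = 10.
E[N] = (3/4)·(33/4) + (1/4)·(10) = 139/16.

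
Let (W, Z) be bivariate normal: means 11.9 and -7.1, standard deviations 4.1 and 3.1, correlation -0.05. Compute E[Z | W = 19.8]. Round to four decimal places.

For a bivariate normal, E[Z | W=x] = μ_Z + ρ·(σ_Z/σ_W)·(x − μ_W).
E[Z | W=19.8] = -7.1 + (-0.05)·(3.1/4.1)·(19.8 − (11.9)) = -7.1 + (-0.037805)·(7.9) = -7.3987.

-7.3987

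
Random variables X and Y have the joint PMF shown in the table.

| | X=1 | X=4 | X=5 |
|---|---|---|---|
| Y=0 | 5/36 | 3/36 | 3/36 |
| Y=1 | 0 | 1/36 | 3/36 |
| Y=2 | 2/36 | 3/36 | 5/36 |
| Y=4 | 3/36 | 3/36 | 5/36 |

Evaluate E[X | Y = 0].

32/11

P(Y = 0) = 11/36.
Σ X·P over the event = 1·(5/36) + 4·(3/36) + 5·(3/36) = 8/9.
E[X | Y = 0] = (8/9) / (11/36) = 32/11.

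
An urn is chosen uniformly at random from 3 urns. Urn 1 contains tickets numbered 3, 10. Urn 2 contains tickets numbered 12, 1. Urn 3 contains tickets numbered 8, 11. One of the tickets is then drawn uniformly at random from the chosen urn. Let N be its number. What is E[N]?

15/2

E[N | urn 1] = (3+10)/2 = 13/2.
E[N | urn 2] = (12+1)/2 = 13/2.
E[N | urn 3] = (8+11)/2 = 19/2.
By the law of total expectation,
E[N] = (1/3)·(13/2) + (1/3)·(13/2) + (1/3)·(19/2) = 15/2.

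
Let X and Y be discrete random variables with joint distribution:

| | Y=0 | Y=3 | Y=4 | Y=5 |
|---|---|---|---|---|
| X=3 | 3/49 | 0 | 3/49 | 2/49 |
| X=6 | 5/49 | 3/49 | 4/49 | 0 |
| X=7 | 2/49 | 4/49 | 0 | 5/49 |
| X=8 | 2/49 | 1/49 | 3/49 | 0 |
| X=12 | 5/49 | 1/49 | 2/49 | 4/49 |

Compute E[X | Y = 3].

22/3

P(Y = 3) = 9/49.
Σ X·P over the event = 6·(3/49) + 7·(4/49) + 8·(1/49) + 12·(1/49) = 66/49.
E[X | Y = 3] = (66/49) / (9/49) = 22/3.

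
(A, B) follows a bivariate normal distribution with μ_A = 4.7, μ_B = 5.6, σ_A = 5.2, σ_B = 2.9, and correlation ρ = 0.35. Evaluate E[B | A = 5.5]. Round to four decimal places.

5.7562

E[B | A=x] = μ_B + ρ(σ_B/σ_A)(x − μ_A) for jointly normal variables.
E[B | A=5.5] = 5.6 + (0.35)·(2.9/5.2)·(5.5 − (4.7)) = 5.6 + (0.19519)·(0.8) = 5.7562.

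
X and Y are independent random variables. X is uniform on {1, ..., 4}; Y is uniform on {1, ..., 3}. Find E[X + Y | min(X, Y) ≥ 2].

11/2

Outcomes with min(X, Y) ≥ 2: (2,2), (2,3), (3,2), (3,3), (4,2), (4,3), each with probability 1/12.
E[X + Y | min(X, Y) ≥ 2] = (4 + 5 + 5 + 6 + 6 + 7) / 6 = 11/2.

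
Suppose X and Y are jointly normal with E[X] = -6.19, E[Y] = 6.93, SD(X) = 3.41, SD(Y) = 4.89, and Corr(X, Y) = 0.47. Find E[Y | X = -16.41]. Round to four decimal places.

For a bivariate normal, E[Y | X=x] = μ_Y + ρ·(σ_Y/σ_X)·(x − μ_X).
E[Y | X=-16.41] = 6.93 + (0.47)·(4.89/3.41)·(-16.41 − (-6.19)) = 6.93 + (0.67399)·(-10.22) = 0.0418.

0.0418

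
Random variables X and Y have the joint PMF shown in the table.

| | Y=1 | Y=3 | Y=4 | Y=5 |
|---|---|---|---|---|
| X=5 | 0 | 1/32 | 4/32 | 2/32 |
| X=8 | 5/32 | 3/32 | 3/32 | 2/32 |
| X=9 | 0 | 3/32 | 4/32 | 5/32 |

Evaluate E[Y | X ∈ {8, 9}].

P(X ∈ {8, 9}) = 25/32.
Σ Y·P over the event = 1·(5/32) + 3·(3/32) + 4·(3/32) + 5·(2/32) + 3·(3/32) + 4·(4/32) + 5·(5/32) = 43/16.
E[Y | X ∈ {8, 9}] = (43/16) / (25/32) = 86/25.

86/25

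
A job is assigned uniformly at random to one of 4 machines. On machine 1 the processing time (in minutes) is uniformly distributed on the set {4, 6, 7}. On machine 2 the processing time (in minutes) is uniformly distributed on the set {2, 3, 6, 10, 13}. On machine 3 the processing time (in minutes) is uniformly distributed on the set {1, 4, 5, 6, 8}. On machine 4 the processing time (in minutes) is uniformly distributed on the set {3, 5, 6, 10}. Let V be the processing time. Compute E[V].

349/60

E[V | machine 1] = (4+6+7)/3 = 17/3.
E[V | machine 2] = (2+3+6+10+13)/5 = 34/5.
E[V | machine 3] = (1+4+5+6+8)/5 = 24/5.
E[V | machine 4] = (3+5+6+10)/4 = 6.
By the law of total expectation,
E[V] = (1/4)·(17/3) + (1/4)·(34/5) + (1/4)·(24/5) + (1/4)·(6) = 349/60.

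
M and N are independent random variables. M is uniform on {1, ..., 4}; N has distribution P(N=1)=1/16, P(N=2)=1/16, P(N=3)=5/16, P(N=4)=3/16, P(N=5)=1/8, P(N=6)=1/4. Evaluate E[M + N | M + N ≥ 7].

P(M + N ≥ 7) = 33/64.
Summing (M+N)·P(x,y) over outcomes with M + N ≥ 7 gives 33/8.
E[M + N | M + N ≥ 7] = (33/8) / (33/64) = 8.

8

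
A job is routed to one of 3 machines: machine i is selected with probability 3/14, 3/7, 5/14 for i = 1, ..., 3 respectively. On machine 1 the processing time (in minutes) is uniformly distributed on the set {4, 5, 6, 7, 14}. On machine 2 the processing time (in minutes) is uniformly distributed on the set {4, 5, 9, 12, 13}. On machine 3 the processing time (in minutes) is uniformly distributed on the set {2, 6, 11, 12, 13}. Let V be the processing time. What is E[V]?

293/35

E[V | machine 1] = (4+5+6+7+14)/5 = 36/5.
E[V | machine 2] = (4+5+9+12+13)/5 = 43/5.
E[V | machine 3] = (2+6+11+12+13)/5 = 44/5.
By the law of total expectation,
E[V] = (3/14)·(36/5) + (3/7)·(43/5) + (5/14)·(44/5) = 293/35.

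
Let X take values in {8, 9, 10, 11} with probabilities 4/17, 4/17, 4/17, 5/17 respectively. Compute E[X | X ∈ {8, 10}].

P(X ∈ {8, 10}) = 8/17.
Σ over the event: 8·4/17 + 10·4/17 = 72/17.
E[X | X ∈ {8, 10}] = (72/17) / (8/17) = 9.

9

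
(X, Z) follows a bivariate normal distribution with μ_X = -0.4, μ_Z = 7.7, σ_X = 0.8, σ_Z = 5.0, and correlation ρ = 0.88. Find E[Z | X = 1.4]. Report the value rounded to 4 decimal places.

17.6000

The regression of Z on X has slope ρ·σ_Z/σ_X and passes through (μ_X, μ_Z).
E[Z | X=1.4] = 7.7 + (0.88)·(5.0/0.8)·(1.4 − (-0.4)) = 7.7 + (5.5)·(1.8) = 17.6000.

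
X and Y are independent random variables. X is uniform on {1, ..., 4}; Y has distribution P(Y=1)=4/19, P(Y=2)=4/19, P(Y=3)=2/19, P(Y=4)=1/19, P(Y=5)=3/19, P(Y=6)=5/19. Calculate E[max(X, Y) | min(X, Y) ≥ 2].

203/45

P(min(X, Y) ≥ 2) = 45/76.
Summing max(X,Y)·P(x,y) over outcomes with min(X, Y) ≥ 2 gives 203/76.
E[max(X, Y) | min(X, Y) ≥ 2] = (203/76) / (45/76) = 203/45.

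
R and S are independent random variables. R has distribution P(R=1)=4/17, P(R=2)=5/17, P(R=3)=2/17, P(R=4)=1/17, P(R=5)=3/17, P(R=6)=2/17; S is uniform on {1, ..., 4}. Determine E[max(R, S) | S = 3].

64/17

P(S = 3) = 1/4.
Summing max(R,S)·P(x,y) over outcomes with S = 3 gives 16/17.
E[max(R, S) | S = 3] = (16/17) / (1/4) = 64/17.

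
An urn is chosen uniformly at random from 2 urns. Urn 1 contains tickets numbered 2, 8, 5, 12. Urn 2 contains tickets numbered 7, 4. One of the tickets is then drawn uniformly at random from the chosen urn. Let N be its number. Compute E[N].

49/8

E[N | urn 1] = (2+8+5+12)/4 = 27/4.
E[N | urn 2] = (7+4)/2 = 11/2.
By the law of total expectation,
E[N] = (1/2)·(27/4) + (1/2)·(11/2) = 49/8.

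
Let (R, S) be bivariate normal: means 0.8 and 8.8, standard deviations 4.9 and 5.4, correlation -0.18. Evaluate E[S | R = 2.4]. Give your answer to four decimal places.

8.4826

The regression of S on R has slope ρ·σ_S/σ_R and passes through (μ_R, μ_S).
E[S | R=2.4] = 8.8 + (-0.18)·(5.4/4.9)·(2.4 − (0.8)) = 8.8 + (-0.19837)·(1.6) = 8.4826.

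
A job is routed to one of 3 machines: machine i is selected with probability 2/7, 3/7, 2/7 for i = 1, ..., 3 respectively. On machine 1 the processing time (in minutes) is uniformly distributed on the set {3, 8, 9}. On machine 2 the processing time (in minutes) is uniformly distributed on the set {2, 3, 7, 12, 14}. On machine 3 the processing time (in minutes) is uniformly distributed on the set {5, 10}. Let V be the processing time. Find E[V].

767/105

E[V | machine 1] = (3+8+9)/3 = 20/3.
E[V | machine 2] = (2+3+7+12+14)/5 = 38/5.
E[V | machine 3] = (5+10)/2 = 15/2.
By the law of total expectation,
E[V] = (2/7)·(20/3) + (3/7)·(38/5) + (2/7)·(15/2) = 767/105.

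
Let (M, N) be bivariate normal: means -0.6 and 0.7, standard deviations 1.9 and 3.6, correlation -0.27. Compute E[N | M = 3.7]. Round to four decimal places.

-1.4998

E[N | M=x] = μ_N + ρ(σ_N/σ_M)(x − μ_M) for jointly normal variables.
E[N | M=3.7] = 0.7 + (-0.27)·(3.6/1.9)·(3.7 − (-0.6)) = 0.7 + (-0.51158)·(4.3) = -1.4998.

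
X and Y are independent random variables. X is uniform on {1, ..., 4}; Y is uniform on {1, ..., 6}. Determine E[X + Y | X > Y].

P(X > Y) = 1/4.
Summing (X+Y)·P(x,y) over outcomes with X > Y gives 5/4.
E[X + Y | X > Y] = (5/4) / (1/4) = 5.

5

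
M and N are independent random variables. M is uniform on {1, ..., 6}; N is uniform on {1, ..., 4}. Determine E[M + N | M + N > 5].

52/7

P(M + N > 5) = 7/12.
Summing (M+N)·P(x,y) over outcomes with M + N > 5 gives 13/3.
E[M + N | M + N > 5] = (13/3) / (7/12) = 52/7.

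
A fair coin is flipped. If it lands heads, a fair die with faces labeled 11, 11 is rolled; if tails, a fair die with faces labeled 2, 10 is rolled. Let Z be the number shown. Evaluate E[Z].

17/2

E[Z | heads] = (11+11)/2 = 11.
E[Z | tails] = (2+10)/2 = 6.
By the law of total expectation,
E[Z] = (1/2)·(11) + (1/2)·(6) = 17/2.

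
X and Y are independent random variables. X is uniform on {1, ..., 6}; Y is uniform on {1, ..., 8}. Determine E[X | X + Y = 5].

Outcomes with X + Y = 5: (1,4), (2,3), (3,2), (4,1), each with probability 1/48.
E[X | X + Y = 5] = (1 + 2 + 3 + 4) / 4 = 5/2.

5/2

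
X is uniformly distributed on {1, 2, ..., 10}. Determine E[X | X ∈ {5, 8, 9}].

P(X ∈ {5, 8, 9}) = 3/10.
Σ over the event: 5·1/10 + 8·1/10 + 9·1/10 = 11/5.
E[X | X ∈ {5, 8, 9}] = (11/5) / (3/10) = 22/3.

22/3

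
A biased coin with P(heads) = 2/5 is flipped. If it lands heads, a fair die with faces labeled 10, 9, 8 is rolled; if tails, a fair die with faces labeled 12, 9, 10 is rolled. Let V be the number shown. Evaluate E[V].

E[V | heads] = (10+9+8)/3 = 9.
E[V | tails] = (12+9+10)/3 = 31/3.
By the law of total expectation,
E[V] = (2/5)·(9) + (3/5)·(31/3) = 49/5.

49/5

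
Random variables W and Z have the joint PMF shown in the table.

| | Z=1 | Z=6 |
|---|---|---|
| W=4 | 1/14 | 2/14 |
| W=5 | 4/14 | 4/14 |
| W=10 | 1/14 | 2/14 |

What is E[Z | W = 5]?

7/2

P(W = 5) = 4/7.
Σ Z·P over the event = 1·(4/14) + 6·(4/14) = 2.
E[Z | W = 5] = (2) / (4/7) = 7/2.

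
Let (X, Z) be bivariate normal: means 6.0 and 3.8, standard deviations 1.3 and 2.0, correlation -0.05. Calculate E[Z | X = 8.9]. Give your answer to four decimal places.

3.5769

For a bivariate normal, E[Z | X=x] = μ_Z + ρ·(σ_Z/σ_X)·(x − μ_X).
E[Z | X=8.9] = 3.8 + (-0.05)·(2.0/1.3)·(8.9 − (6.0)) = 3.8 + (-0.076923)·(2.9) = 3.5769.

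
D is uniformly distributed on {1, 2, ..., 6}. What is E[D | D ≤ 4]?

5/2

Given D ≤ 4, D is equally likely to be any of {1, 2, 3, 4}.
E[D | D ≤ 4] = (1 + 2 + 3 + 4) / 4 = 5/2.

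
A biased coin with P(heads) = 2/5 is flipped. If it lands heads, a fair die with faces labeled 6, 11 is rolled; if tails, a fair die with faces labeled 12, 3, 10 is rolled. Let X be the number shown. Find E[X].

42/5

E[X | heads] = (6+11)/2 = 17/2.
E[X | tails] = (12+3+10)/3 = 25/3.
By the law of total expectation,
E[X] = (2/5)·(17/2) + (3/5)·(25/3) = 42/5.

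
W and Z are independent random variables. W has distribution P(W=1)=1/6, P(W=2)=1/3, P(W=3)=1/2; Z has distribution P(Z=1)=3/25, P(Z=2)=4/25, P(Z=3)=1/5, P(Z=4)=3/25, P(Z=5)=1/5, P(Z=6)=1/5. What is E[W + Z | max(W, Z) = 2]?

P(max(W, Z) = 2) = 3/25.
Summing (W+Z)·P(x,y) over outcomes with max(W, Z) = 2 gives 31/75.
E[W + Z | max(W, Z) = 2] = (31/75) / (3/25) = 31/9.

31/9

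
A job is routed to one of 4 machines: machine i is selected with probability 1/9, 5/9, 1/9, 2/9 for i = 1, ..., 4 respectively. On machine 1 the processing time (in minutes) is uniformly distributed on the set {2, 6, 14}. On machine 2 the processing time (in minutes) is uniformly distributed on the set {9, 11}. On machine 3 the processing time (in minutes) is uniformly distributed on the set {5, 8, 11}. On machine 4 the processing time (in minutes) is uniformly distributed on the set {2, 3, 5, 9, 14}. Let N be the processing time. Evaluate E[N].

1178/135

E[N | machine 1] = (2+6+14)/3 = 22/3.
E[N | machine 2] = (9+11)/2 = 10.
E[N | machine 3] = (5+8+11)/3 = 8.
E[N | machine 4] = (2+3+5+9+14)/5 = 33/5.
By the law of total expectation,
E[N] = (1/9)·(22/3) + (5/9)·(10) + (1/9)·(8) + (2/9)·(33/5) = 1178/135.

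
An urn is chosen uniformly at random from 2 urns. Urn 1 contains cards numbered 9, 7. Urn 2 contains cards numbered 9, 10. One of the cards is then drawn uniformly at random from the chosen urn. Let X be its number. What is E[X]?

35/4

E[X | urn 1] = (9+7)/2 = 8.
E[X | urn 2] = (9+10)/2 = 19/2.
By the law of total expectation,
E[X] = (1/2)·(8) + (1/2)·(19/2) = 35/4.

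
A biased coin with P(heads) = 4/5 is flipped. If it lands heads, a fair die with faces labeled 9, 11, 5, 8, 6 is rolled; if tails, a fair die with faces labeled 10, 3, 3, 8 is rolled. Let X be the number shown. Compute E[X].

186/25

E[X | heads] = (9+11+5+8+6)/5 = 39/5.
E[X | tails] = (10+3+3+8)/4 = 6.
By the law of total expectation,
E[X] = (4/5)·(39/5) + (1/5)·(6) = 186/25.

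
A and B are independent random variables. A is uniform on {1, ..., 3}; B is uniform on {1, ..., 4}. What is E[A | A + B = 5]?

P(A + B = 5) = 1/4.
Summing A·P(x,y) over outcomes with A + B = 5 gives 1/2.
E[A | A + B = 5] = (1/2) / (1/4) = 2.

2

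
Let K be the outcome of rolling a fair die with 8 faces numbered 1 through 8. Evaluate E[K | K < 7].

7/2

Given K < 7, K is equally likely to be any of {1, 2, 3, 4, 5, 6}.
E[K | K < 7] = (1 + 2 + 3 + 4 + 5 + 6) / 6 = 7/2.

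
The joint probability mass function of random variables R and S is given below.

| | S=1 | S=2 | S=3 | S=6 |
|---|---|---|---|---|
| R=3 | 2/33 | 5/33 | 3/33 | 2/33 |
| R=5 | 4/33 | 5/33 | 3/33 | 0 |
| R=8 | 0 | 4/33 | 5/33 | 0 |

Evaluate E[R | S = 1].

13/3

P(S = 1) = 2/11.
Σ R·P over the event = 3·(2/33) + 5·(4/33) = 26/33.
E[R | S = 1] = (26/33) / (2/11) = 13/3.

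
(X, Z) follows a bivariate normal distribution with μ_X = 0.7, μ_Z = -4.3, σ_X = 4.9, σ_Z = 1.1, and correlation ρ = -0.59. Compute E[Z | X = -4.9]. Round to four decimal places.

-3.5583

For a bivariate normal, E[Z | X=x] = μ_Z + ρ·(σ_Z/σ_X)·(x − μ_X).
E[Z | X=-4.9] = -4.3 + (-0.59)·(1.1/4.9)·(-4.9 − (0.7)) = -4.3 + (-0.13245)·(-5.6) = -3.5583.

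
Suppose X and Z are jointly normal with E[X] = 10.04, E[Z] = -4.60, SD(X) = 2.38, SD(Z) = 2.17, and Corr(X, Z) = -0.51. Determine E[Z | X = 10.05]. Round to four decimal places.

E[Z | X=x] = μ_Z + ρ(σ_Z/σ_X)(x − μ_X) for jointly normal variables.
E[Z | X=10.05] = -4.60 + (-0.51)·(2.17/2.38)·(10.05 − (10.04)) = -4.60 + (-0.465)·(0.01) = -4.6047.

-4.6047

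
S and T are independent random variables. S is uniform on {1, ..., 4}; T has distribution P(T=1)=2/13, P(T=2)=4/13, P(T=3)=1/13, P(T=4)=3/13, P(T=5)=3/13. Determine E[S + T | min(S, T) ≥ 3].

P(min(S, T) ≥ 3) = 7/26.
Summing (S+T)·P(x,y) over outcomes with min(S, T) ≥ 3 gives 109/52.
E[S + T | min(S, T) ≥ 3] = (109/52) / (7/26) = 109/14.

109/14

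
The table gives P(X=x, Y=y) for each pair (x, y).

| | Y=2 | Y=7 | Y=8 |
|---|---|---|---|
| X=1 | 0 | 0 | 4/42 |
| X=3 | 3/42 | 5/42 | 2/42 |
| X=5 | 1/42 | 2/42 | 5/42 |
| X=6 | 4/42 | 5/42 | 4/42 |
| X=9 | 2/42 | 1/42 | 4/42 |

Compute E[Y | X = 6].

75/13

P(X = 6) = 13/42.
Σ Y·P over the event = 2·(4/42) + 7·(5/42) + 8·(4/42) = 25/14.
E[Y | X = 6] = (25/14) / (13/42) = 75/13.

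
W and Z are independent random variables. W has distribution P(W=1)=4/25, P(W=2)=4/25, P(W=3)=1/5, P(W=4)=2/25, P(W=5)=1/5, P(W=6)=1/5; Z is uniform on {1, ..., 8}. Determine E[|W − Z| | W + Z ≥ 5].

P(W + Z ≥ 5) = 7/8.
Summing |W−Z|·P(x,y) over outcomes with W + Z ≥ 5 gives 233/100.
E[|W − Z| | W + Z ≥ 5] = (233/100) / (7/8) = 466/175.

466/175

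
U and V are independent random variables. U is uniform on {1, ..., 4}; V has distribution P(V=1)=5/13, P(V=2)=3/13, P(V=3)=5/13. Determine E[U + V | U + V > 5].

83/13

P(U + V > 5) = 1/4.
Summing (U+V)·P(x,y) over outcomes with U + V > 5 gives 83/52.
E[U + V | U + V > 5] = (83/52) / (1/4) = 83/13.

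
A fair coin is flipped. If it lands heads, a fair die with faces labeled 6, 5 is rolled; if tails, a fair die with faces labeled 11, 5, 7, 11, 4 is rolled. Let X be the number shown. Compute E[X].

131/20

E[X | heads] = (6+5)/2 = 11/2.
E[X | tails] = (11+5+7+11+4)/5 = 38/5.
By the law of total expectation,
E[X] = (1/2)·(11/2) + (1/2)·(38/5) = 131/20.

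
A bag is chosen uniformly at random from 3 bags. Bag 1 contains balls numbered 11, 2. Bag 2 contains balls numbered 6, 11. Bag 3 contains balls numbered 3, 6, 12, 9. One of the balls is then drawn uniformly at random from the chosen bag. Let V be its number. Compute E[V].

15/2

E[V | bag 1] = (11+2)/2 = 13/2.
E[V | bag 2] = (6+11)/2 = 17/2.
E[V | bag 3] = (3+6+12+9)/4 = 15/2.
E[V] = (1/3)·(13/2) + (1/3)·(17/2) + (1/3)·(15/2) = 15/2.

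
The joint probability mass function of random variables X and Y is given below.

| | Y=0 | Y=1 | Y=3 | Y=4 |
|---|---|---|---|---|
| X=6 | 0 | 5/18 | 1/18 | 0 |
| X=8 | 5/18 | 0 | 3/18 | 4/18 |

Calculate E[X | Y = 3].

15/2

P(Y = 3) = 2/9.
Summing X·P(X=x,Y=y) over the conditioning event gives 5/3.
E[X | Y = 3] = (5/3) / (2/9) = 15/2.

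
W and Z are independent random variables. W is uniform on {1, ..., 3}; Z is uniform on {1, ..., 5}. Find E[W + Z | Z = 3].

5

Outcomes with Z = 3: (1,3), (2,3), (3,3), each with probability 1/15.
E[W + Z | Z = 3] = (4 + 5 + 6) / 3 = 5.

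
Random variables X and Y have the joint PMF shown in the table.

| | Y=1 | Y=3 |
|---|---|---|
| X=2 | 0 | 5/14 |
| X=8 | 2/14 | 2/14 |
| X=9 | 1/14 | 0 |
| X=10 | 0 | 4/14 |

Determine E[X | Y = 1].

25/3

P(Y = 1) = 3/14.
Summing X·P(X=x,Y=y) over the conditioning event gives 25/14.
E[X | Y = 1] = (25/14) / (3/14) = 25/3.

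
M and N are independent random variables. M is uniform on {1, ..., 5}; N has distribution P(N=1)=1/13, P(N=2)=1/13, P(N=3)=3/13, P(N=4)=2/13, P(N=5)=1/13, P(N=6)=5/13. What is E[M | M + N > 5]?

P(M + N > 5) = 10/13.
Summing M·P(x,y) over outcomes with M + N > 5 gives 168/65.
E[M | M + N > 5] = (168/65) / (10/13) = 84/25.

84/25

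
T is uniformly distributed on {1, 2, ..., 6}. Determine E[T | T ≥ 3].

Given T ≥ 3, T is equally likely to be any of {3, 4, 5, 6}.
E[T | T ≥ 3] = (3 + 4 + 5 + 6) / 4 = 9/2.

9/2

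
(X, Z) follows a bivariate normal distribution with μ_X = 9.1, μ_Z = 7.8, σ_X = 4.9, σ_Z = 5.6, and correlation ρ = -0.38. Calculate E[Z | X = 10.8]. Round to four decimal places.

7.0617

For a bivariate normal, E[Z | X=x] = μ_Z + ρ·(σ_Z/σ_X)·(x − μ_X).
E[Z | X=10.8] = 7.8 + (-0.38)·(5.6/4.9)·(10.8 − (9.1)) = 7.8 + (-0.43429)·(1.7) = 7.0617.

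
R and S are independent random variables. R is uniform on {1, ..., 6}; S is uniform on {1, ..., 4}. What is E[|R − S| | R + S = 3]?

1

Outcomes with R + S = 3: (1,2), (2,1), each with probability 1/24.
E[|R − S| | R + S = 3] = (1 + 1) / 2 = 1.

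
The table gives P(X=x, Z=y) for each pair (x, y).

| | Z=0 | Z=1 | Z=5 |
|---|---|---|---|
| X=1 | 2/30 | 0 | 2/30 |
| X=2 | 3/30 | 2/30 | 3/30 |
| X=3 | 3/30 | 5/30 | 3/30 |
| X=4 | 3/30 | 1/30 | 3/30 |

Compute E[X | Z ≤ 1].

52/19

P(Z ≤ 1) = 19/30.
Summing X·P(X=x,Z=y) over the conditioning event gives 26/15.
E[X | Z ≤ 1] = (26/15) / (19/30) = 52/19.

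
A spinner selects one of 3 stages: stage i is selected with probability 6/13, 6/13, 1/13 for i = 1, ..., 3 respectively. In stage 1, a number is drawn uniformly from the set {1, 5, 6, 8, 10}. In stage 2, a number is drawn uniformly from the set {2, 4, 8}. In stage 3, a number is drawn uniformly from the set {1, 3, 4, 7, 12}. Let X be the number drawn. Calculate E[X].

E[X | stage 1] = (1+5+6+8+10)/5 = 6.
E[X | stage 2] = (2+4+8)/3 = 14/3.
E[X | stage 3] = (1+3+4+7+12)/5 = 27/5.
E[X] = (6/13)·(6) + (6/13)·(14/3) + (1/13)·(27/5) = 347/65.

347/65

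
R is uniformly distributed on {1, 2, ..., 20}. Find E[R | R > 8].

Given R > 8, R is equally likely to be any of {9, 10, 11, 12, 13, 14, 15, 16, 17, 18, 19, 20}.
E[R | R > 8] = (9 + 10 + 11 + 12 + 13 + 14 + 15 + 16 + 17 + 18 + 19 + 20) / 12 = 29/2.

29/2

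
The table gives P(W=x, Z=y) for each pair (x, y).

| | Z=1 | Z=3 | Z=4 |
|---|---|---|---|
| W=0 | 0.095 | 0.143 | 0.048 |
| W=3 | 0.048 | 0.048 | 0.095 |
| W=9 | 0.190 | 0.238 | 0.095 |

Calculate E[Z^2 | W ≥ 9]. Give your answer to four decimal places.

7.3652

P(W ≥ 9) = 0.523.
Σ Z^2·P over the event = 1·(0.190) + 9·(0.238) + 16·(0.095) = 3.852.
E[Z^2 | W ≥ 9] = (3.852) / (0.523) = 7.3652.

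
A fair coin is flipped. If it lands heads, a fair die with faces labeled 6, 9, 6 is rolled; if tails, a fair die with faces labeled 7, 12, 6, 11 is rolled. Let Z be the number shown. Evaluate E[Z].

E[Z | heads] = (6+9+6)/3 = 7.
E[Z | tails] = (7+12+6+11)/4 = 9.
E[Z] = (1/2)·(7) + (1/2)·(9) = 8.

8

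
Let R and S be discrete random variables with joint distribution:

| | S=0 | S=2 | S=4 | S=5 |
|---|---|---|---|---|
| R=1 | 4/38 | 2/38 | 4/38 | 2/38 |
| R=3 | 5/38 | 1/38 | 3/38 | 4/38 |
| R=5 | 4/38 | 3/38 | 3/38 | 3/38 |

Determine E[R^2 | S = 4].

53/5

P(S = 4) = 5/19.
Σ R^2·P over the event = 1·(4/38) + 9·(3/38) + 25·(3/38) = 53/19.
E[R^2 | S = 4] = (53/19) / (5/19) = 53/5.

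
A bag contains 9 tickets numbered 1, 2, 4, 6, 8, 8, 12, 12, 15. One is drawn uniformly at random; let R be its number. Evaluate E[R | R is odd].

8

P(R is odd) = 2/9.
Σ over the event: 1·1/9 + 15·1/9 = 16/9.
E[R | R is odd] = (16/9) / (2/9) = 8.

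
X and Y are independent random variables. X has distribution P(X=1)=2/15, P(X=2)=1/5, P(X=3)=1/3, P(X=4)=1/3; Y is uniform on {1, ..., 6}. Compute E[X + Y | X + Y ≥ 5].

P(X + Y ≥ 5) = 73/90.
Summing (X+Y)·P(x,y) over outcomes with X + Y ≥ 5 gives 257/45.
E[X + Y | X + Y ≥ 5] = (257/45) / (73/90) = 514/73.

514/73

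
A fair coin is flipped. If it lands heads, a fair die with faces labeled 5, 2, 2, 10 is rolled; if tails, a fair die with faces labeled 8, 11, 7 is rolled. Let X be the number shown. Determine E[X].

E[X | heads] = (5+2+2+10)/4 = 19/4.
E[X | tails] = (8+11+7)/3 = 26/3.
By the law of total expectation,
E[X] = (1/2)·(19/4) + (1/2)·(26/3) = 161/24.

161/24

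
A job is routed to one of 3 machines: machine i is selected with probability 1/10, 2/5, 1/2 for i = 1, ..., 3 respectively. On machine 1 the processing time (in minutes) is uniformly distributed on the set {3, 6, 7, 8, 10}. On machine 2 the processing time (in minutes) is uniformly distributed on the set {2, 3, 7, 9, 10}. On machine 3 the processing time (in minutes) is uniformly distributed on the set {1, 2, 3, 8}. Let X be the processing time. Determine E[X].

E[X | machine 1] = (3+6+7+8+10)/5 = 34/5.
E[X | machine 2] = (2+3+7+9+10)/5 = 31/5.
E[X | machine 3] = (1+2+3+8)/4 = 7/2.
By the law of total expectation,
E[X] = (1/10)·(34/5) + (2/5)·(31/5) + (1/2)·(7/2) = 491/100.

491/100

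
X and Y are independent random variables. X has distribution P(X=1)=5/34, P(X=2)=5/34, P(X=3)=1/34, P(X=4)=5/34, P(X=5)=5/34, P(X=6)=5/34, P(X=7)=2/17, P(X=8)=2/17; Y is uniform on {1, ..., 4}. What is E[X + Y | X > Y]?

377/47

P(X > Y) = 47/68.
Summing (X+Y)·P(x,y) over outcomes with X > Y gives 377/68.
E[X + Y | X > Y] = (377/68) / (47/68) = 377/47.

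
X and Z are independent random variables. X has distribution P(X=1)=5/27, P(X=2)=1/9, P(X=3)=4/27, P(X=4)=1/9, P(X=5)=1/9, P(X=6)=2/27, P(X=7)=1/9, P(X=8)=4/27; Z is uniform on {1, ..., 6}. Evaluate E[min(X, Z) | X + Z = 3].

P(X + Z = 3) = 4/81.
Summing min(X,Z)·P(x,y) over outcomes with X + Z = 3 gives 4/81.
E[min(X, Z) | X + Z = 3] = (4/81) / (4/81) = 1.

1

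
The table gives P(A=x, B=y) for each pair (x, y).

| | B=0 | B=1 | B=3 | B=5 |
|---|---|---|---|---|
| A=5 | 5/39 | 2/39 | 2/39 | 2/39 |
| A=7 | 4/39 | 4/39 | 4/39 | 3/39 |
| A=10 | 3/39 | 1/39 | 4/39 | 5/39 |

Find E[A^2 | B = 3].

P(B = 3) = 10/39.
Σ A^2·P over the event = 25·(2/39) + 49·(4/39) + 100·(4/39) = 646/39.
E[A^2 | B = 3] = (646/39) / (10/39) = 323/5.

323/5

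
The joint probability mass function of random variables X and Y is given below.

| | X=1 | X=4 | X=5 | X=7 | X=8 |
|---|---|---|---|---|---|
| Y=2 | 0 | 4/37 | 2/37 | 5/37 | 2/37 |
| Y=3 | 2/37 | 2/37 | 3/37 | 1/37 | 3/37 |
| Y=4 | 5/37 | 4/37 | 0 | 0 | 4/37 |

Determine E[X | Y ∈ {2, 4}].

5

P(Y ∈ {2, 4}) = 26/37.
Σ X·P over the event = 1·(5/37) + 4·(4/37) + 4·(4/37) + 5·(2/37) + 7·(5/37) + 8·(2/37) + 8·(4/37) = 130/37.
E[X | Y ∈ {2, 4}] = (130/37) / (26/37) = 5.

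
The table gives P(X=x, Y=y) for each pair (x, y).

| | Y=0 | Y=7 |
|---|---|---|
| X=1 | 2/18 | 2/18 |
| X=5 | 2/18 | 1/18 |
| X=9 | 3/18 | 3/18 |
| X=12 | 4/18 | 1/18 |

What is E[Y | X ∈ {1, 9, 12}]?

14/5

P(X ∈ {1, 9, 12}) = 5/6.
Σ Y·P over the event = 0·(2/18) + 7·(2/18) + 0·(3/18) + 7·(3/18) + 0·(4/18) + 7·(1/18) = 7/3.
E[Y | X ∈ {1, 9, 12}] = (7/3) / (5/6) = 14/5.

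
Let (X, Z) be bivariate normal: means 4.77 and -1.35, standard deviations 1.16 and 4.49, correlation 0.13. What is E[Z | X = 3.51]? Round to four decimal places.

-1.9840

E[Z | X=x] = μ_Z + ρ(σ_Z/σ_X)(x − μ_X) for jointly normal variables.
E[Z | X=3.51] = -1.35 + (0.13)·(4.49/1.16)·(3.51 − (4.77)) = -1.35 + (0.50319)·(-1.26) = -1.9840.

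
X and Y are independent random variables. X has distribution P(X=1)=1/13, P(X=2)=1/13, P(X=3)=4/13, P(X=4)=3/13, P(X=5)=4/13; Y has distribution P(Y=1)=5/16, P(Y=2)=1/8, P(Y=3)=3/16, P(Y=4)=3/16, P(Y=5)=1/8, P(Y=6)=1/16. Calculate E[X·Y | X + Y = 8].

P(X + Y = 8) = 15/104.
Summing XY·P(x,y) over outcomes with X + Y = 8 gives 57/26.
E[X·Y | X + Y = 8] = (57/26) / (15/104) = 76/5.

76/5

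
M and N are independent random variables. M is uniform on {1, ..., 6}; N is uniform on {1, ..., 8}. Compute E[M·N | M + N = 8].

Outcomes with M + N = 8: (1,7), (2,6), (3,5), (4,4), (5,3), (6,2), each with probability 1/48.
E[M·N | M + N = 8] = (7 + 12 + 15 + 16 + 15 + 12) / 6 = 77/6.

77/6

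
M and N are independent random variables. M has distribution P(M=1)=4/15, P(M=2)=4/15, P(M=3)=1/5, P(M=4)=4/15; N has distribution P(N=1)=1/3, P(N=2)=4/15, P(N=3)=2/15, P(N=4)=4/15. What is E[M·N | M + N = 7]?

P(M + N = 7) = 4/45.
Summing MN·P(x,y) over outcomes with M + N = 7 gives 16/15.
E[M·N | M + N = 7] = (16/15) / (4/45) = 12.

12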